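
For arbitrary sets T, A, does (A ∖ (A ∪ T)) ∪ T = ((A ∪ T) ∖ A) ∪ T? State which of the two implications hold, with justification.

Both inclusions hold; the sets are equal.

Reverse inclusion. Let x ∈ ((A ∪ T) ∖ A) ∪ T. Then either x ∈ T and x ∉ A; or x ∈ T ∩ A. In each case x ∈ (A ∖ (A ∪ T)) ∪ T, so ((A ∪ T) ∖ A) ∪ T ⊆ (A ∖ (A ∪ T)) ∪ T.

Forward inclusion. Let x ∈ (A ∖ (A ∪ T)) ∪ T. Then either x ∈ T and x ∉ A; or x ∈ T ∩ A. In each case x ∈ ((A ∪ T) ∖ A) ∪ T, so (A ∖ (A ∪ T)) ∪ T ⊆ ((A ∪ T) ∖ A) ∪ T.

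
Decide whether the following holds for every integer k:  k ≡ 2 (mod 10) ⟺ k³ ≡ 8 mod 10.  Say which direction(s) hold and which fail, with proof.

(⇒) Suppose k ≡ 2 (mod 10). Write k = 10j + 2. Then (10j + 2)³ = 1000j³ + 600j² + 120j + 8 = 10(100j³ + 60j² + 12j) + 8, so k³ ≡ 8 (mod 10).

(⇐) For the converse, argue contrapositively. If k ≢ 2 (mod 10), then k is congruent to one of 0, 1, 3, 4, 5, 6, 7, 8, 9 modulo 10, and these give k³ ≡ 0, 1, 7, 4, 5, 6, 3, 2, 9 respectively — never 8.

Both directions hold; the statement is true.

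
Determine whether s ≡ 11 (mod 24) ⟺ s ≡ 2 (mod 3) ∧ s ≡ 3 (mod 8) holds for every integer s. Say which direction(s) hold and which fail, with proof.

(⟹) Suppose s ≡ 11 (mod 24); write s = 24j + 11. Since 3 ∣ 24, reducing mod 3 gives s ≡ 11 ≡ 2 (mod 3); since 8 ∣ 24, reducing mod 8 gives s ≡ 11 ≡ 3 (mod 8).

(⟸) Conversely, if s ≡ 2 (mod 3) and s ≡ 3 (mod 8), then by the Chinese remainder theorem s ≡ 11 (mod 24). This is exactly s ≡ 11 (mod 24).

The biconditional holds.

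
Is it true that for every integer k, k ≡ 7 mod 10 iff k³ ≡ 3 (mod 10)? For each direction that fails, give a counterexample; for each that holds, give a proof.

Equivalent; both directions hold.

(→) Suppose k ≡ 7 mod 10. Write k = 10j + 7. Then (10j + 7)³ = 1000j³ + 2100j² + 1470j + 343 = 10(100j³ + 210j² + 147j + 34) + 3, so k³ ≡ 3 (mod 10).

(←) For the converse, argue contrapositively. If k ≢ 7 (mod 10), then k is congruent to one of 0, 1, 2, 3, 4, 5, 6, 8, 9 modulo 10, and these give k³ ≡ 0, 1, 8, 7, 4, 5, 6, 2, 9 respectively — never 3.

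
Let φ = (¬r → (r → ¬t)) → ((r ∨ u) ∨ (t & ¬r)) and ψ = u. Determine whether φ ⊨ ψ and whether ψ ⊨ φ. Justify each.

Only the converse holds.

(⇒) This fails. Under u = F, t = T, r = F, the left side is true but the right side is false.

(⇐) Assume the antecedent. If u is true, the consequent reduces to true regardless of the other variables. If u is false, the antecedent cannot hold. Either way the consequent holds.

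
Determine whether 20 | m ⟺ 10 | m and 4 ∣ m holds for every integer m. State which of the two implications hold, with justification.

Equivalent; both directions hold.

Converse. Suppose 10 ∣ m and 4 ∣ m. Any common multiple of 10 and 4 is a multiple of their lcm; here lcm(10, 4) = 10·4/gcd(10, 4) = 40/2 = 20, so 20 ∣ m.

Forward direction. If 20 ∣ m, write m = 20q. Since 20 = 2·10, m = 10·(2q), so 10 ∣ m; and since 20 = 5·4, m = 4·(5q), so 4 ∣ m.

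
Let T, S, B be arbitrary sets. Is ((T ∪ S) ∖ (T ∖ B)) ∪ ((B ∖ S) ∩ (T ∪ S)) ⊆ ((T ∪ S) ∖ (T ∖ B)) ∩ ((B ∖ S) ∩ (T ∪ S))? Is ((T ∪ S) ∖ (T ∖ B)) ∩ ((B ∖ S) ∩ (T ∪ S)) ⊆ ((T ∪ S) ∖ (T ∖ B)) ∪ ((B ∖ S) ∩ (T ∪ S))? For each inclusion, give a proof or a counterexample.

The sets are not equal: only the reverse inclusion holds.

Forward inclusion. This inclusion fails. Take T = ∅, S = {1}, B = ∅; then 1 ∈ ((T ∪ S) ∖ (T ∖ B)) ∪ ((B ∖ S) ∩ (T ∪ S)) but 1 ∉ ((T ∪ S) ∖ (T ∖ B)) ∩ ((B ∖ S) ∩ (T ∪ S)).

Reverse inclusion. Let x ∈ ((T ∪ S) ∖ (T ∖ B)) ∩ ((B ∖ S) ∩ (T ∪ S)). Then x ∈ T ∩ B and x ∉ S, from which x ∈ ((T ∪ S) ∖ (T ∖ B)) ∪ ((B ∖ S) ∩ (T ∪ S)).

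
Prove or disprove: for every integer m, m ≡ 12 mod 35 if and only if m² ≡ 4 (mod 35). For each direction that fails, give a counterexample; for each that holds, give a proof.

The forward direction holds; the converse fails.

[⇒] Suppose m ≡ 12 mod 35. Write m = 35j + 12. Then (35j + 12)² = 1225j² + 840j + 144 = 35(35j² + 24j + 4) + 4, so m² ≡ 4 (mod 35).

[⇐] This fails: take m = 2. Then 2² = 4 ≡ 4 (mod 35), yet 2 ≡ 2 (mod 35), not 12.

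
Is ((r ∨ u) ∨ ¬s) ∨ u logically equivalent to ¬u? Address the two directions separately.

(→) This fails. Under s = F, r = F, u = T, the left side is true but the right side is false.

(←) This fails. Under s = T, r = F, u = F, the left side is false but the right side is true.

Neither implication holds.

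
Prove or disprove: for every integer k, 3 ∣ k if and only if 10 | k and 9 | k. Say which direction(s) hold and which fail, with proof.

Not equivalent: only (⇐) holds.

Forward direction. This fails: take k = 3. Certainly 3 ∣ 3, but 10 ∤ 3.

Converse. Suppose 10 ∣ k and 9 ∣ k. Any common multiple of 10 and 9 is a multiple of their lcm; here gcd(10, 9) = 1, so lcm(10, 9) = 10·9 = 90, so 90 ∣ k. Since 3 ∣ 90, it follows that 3 ∣ k.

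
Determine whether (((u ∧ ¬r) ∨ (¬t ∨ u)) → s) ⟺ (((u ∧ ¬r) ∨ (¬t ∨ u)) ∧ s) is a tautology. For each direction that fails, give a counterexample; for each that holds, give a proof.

(⇒) fails; (⇐) holds.

Forward direction. This fails. Under s = F, u = F, t = T, r = F, the left side is true but the right side is false.

Converse. Assume the antecedent. If s is true, ((u ∧ ¬r) ∨ (¬t ∨ u)) → s reduces to true regardless of the other variables. If s is false, the antecedent cannot hold. Either way ((u ∧ ¬r) ∨ (¬t ∨ u)) → s holds.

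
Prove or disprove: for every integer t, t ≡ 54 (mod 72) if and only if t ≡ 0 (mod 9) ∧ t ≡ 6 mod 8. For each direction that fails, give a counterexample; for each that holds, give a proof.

Both directions hold.

(→) Suppose t ≡ 54 (mod 72); write t = 72j + 54. Since 9 ∣ 72, reducing mod 9 gives t ≡ 54 ≡ 0 (mod 9); since 8 ∣ 72, reducing mod 8 gives t ≡ 54 ≡ 6 (mod 8).

(←) Conversely, if t ≡ 0 (mod 9) and t ≡ 6 (mod 8), then by the Chinese remainder theorem t ≡ 54 (mod 72). This is exactly t ≡ 54 (mod 72).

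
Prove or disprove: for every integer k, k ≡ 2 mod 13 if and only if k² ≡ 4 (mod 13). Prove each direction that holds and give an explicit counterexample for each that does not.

(⟹) Suppose k ≡ 2 mod 13. Write k = 13j + 2. Then (13j + 2)² = 169j² + 52j + 4 = 13(13j² + 4j) + 4, so k² ≡ 4 (mod 13).

(⟸) This fails: take k = 11. Then 11² = 121 ≡ 4 (mod 13), yet 11 ≡ 11 (mod 13), not 2.

Only the forward implication holds.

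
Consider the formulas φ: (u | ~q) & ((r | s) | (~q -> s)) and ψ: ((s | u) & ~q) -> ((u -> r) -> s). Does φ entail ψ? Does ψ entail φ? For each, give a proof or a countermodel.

(⇒) fails and (⇐) fails.

(⇒) This fails. Under r = T, u = T, q = F, s = F, the left side is true but the right side is false.

(⇐) This fails. Under r = F, u = F, q = F, s = F, the left side is false but the right side is true.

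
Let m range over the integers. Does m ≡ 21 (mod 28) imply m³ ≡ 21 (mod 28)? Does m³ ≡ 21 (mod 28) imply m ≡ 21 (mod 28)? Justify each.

[⇒] Suppose m ≡ 21 (mod 28). Write m = 28j + 21. Then (28j + 21)³ = 21952j³ + 49392j² + 37044j + 9261 = 28(784j³ + 1764j² + 1323j + 330) + 21, so m³ ≡ 21 (mod 28).

[⇐] Conversely, suppose m³ ≡ 21 (mod 28). The only residue r in {0, …, 27} with r³ ≡ 21 (mod 28) is r = 21, so m ≡ 21 (mod 28).

Both directions hold; the statement is true.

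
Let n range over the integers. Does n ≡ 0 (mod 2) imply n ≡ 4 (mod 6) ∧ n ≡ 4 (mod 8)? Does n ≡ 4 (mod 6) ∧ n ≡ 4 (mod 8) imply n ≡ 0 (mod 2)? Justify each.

(⟹) This fails: n = 0 gives 0 ≡ 0 (mod 2) but 0 ≡ 0 (mod 6), so the conjunction on the right does not hold.

(⟸) Conversely, if n ≡ 4 (mod 6) and n ≡ 4 (mod 8), then by the Chinese remainder theorem n ≡ 4 (mod 24). Since 4 ≡ 0 (mod 2) and 2 ∣ 24, we get n ≡ 0 (mod 2).

Only the reverse direction holds.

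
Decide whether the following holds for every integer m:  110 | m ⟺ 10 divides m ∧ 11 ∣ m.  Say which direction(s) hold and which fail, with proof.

(⇒) If 110 ∣ m, write m = 110q. Since 110 = 11·10, m = 10·(11q), so 10 ∣ m; and since 110 = 10·11, m = 11·(10q), so 11 ∣ m.

(⇐) Suppose 10 ∣ m and 11 ∣ m. Any common multiple of 10 and 11 is a multiple of their lcm; here gcd(10, 11) = 1, so lcm(10, 11) = 10·11 = 110, so 110 ∣ m.

Both implications hold.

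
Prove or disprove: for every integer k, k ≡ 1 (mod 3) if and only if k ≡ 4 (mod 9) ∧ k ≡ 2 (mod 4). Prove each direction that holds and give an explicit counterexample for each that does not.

Only the converse holds.

(←) If k ≡ 4 (mod 9) and k ≡ 2 (mod 4), then by the Chinese remainder theorem k ≡ 22 (mod 36). Since 22 ≡ 1 (mod 3) and 3 ∣ 36, we get k ≡ 1 (mod 3).

(→) This fails: k = 1 gives 1 ≡ 1 (mod 3) but 1 ≡ 1 (mod 9), so the conjunction on the right does not hold.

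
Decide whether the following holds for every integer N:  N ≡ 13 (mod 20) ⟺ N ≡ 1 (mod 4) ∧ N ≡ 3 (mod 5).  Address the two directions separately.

(⇒) Suppose N ≡ 13 (mod 20); write N = 20j + 13. Since 4 ∣ 20, reducing mod 4 gives N ≡ 13 ≡ 1 (mod 4); since 5 ∣ 20, reducing mod 5 gives N ≡ 13 ≡ 3 (mod 5).

(⇐) Conversely, if N ≡ 1 (mod 4) and N ≡ 3 (mod 5), then by the Chinese remainder theorem N ≡ 13 (mod 20). This is exactly N ≡ 13 (mod 20).

Both directions hold; the statement is true.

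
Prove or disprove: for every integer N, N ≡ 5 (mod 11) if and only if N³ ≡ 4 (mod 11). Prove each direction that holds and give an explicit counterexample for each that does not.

(⟸) For the converse, argue contrapositively. If N ≢ 5 (mod 11), then N is congruent to one of 0, 1, 2, 3, 4, 6, 7, 8, 9, 10 modulo 11, and these give N³ ≡ 0, 1, 8, 5, 9, 7, 2, 6, 3, 10 respectively — never 4.

(⟹) Suppose N ≡ 5 (mod 11). Write N = 11j + 5. Then (11j + 5)³ = 1331j³ + 1815j² + 825j + 125 = 11(121j³ + 165j² + 75j + 11) + 4, so N³ ≡ 4 (mod 11).

Both directions hold.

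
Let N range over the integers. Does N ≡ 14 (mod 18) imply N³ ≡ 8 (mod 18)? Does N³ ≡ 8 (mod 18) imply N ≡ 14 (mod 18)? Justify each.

Only the forward direction holds.

(→) Suppose N ≡ 14 (mod 18). Write N = 18j + 14. Then (18j + 14)³ = 5832j³ + 13608j² + 10584j + 2744 = 18(324j³ + 756j² + 588j + 152) + 8, so N³ ≡ 8 (mod 18).

(←) This fails: take N = 2. Then 2³ = 8 ≡ 8 (mod 18), yet 2 ≡ 2 (mod 18), not 14.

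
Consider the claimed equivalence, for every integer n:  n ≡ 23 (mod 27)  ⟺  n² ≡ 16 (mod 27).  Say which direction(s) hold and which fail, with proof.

Only the forward direction holds.

(⟹) Suppose n ≡ 23 (mod 27). Write n = 27j + 23. Then (27j + 23)² = 729j² + 1242j + 529 = 27(27j² + 46j + 19) + 16, so n² ≡ 16 (mod 27).

(⟸) This fails: take n = 4. Then 4² = 16 ≡ 16 (mod 27), yet 4 ≡ 4 (mod 27), not 23.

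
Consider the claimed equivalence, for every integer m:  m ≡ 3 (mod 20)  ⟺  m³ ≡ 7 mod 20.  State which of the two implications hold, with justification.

Both directions hold; the statement is true.

(⟹) Suppose m ≡ 3 (mod 20). Write m = 20j + 3. Then (20j + 3)³ = 8000j³ + 3600j² + 540j + 27 = 20(400j³ + 180j² + 27j + 1) + 7, so m³ ≡ 7 (mod 20).

(⟸) Conversely, suppose m³ ≡ 7 (mod 20). The only residue r in {0, …, 19} with r³ ≡ 7 (mod 20) is r = 3, so m ≡ 3 (mod 20).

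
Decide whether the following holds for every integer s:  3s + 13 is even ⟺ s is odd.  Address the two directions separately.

Forward direction. Suppose 3s + 13 is even. Since 3 is odd, 3s and s have the same parity, so 3s + 13 ≡ s + 13 (mod 2). As 13 is odd, 3s + 13 is even exactly when s is odd. Thus s is odd.

Converse. Suppose s is odd; write s = 2j + 1. Then 3s + 13 = 3·(2j + 1) + 13 = 2·3j + 16, which is even.

Equivalent; both directions hold.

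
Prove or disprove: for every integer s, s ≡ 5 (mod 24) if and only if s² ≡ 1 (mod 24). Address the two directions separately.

(⟹) Suppose s ≡ 5 (mod 24). Write s = 24j + 5. Then (24j + 5)² = 576j² + 240j + 25 = 24(24j² + 10j + 1) + 1, so s² ≡ 1 (mod 24).

(⟸) This fails: take s = 1. Then 1² = 1 ≡ 1 (mod 24), yet 1 ≡ 1 (mod 24), not 5.

Not equivalent: only (⇒) holds.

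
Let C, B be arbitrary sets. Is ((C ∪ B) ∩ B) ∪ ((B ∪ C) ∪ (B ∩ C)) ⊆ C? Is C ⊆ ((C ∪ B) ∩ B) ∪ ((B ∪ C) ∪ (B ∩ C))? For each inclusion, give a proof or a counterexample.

The sets are not equal: only the reverse inclusion holds.

Forward inclusion. This inclusion fails. Take C = ∅, B = {1}; then 1 ∈ ((C ∪ B) ∩ B) ∪ ((B ∪ C) ∪ (B ∩ C)) but 1 ∉ C.

Reverse inclusion. Let x ∈ C. Then either x ∈ C and x ∉ B; or x ∈ C ∩ B. In each case x ∈ ((C ∪ B) ∩ B) ∪ ((B ∪ C) ∪ (B ∩ C)), so C ⊆ ((C ∪ B) ∩ B) ∪ ((B ∪ C) ∪ (B ∩ C)).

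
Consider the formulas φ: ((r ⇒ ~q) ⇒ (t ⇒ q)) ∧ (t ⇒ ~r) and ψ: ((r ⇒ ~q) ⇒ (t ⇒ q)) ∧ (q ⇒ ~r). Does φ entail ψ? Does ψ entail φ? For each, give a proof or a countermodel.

Not equivalent: only (⇐) holds.

Converse. Assume the antecedent. If t is true, the antecedent forces (r = F, t = T, q = T), and the consequent holds there. If t is false, the consequent reduces to true regardless of the other variables. Either way the consequent holds.

Forward direction. This fails. Under r = T, t = F, q = T, the left side is true but the right side is false.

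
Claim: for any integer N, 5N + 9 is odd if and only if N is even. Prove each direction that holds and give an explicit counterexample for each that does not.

(←) Suppose N is even; write N = 2j. Then 5N + 9 = 5·(2j) + 9 = 2·5j + 9, which is odd.

(→) Suppose 5N + 9 is odd. Since 5 is odd, 5N and N have the same parity, so 5N + 9 ≡ N + 9 (mod 2). As 9 is odd, 5N + 9 is odd exactly when N is even. Thus N is even.

Equivalent; both directions hold.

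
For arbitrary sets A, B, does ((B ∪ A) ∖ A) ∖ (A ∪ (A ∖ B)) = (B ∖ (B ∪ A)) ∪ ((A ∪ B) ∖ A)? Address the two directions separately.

(⟹) Let x ∈ ((B ∪ A) ∖ A) ∖ (A ∪ (A ∖ B)). Then x ∈ B and x ∉ A, from which x ∈ (B ∖ (B ∪ A)) ∪ ((A ∪ B) ∖ A).

(⟸) Let x ∈ (B ∖ (B ∪ A)) ∪ ((A ∪ B) ∖ A). Then x ∈ B and x ∉ A, from which x ∈ ((B ∪ A) ∖ A) ∖ (A ∪ (A ∖ B)).

The two sets are equal.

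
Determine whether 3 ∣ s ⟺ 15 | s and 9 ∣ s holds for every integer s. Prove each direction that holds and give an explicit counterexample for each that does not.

(→) This fails: take s = 3. Certainly 3 ∣ 3, but 15 ∤ 3.

(←) Suppose 15 ∣ s and 9 ∣ s. Any common multiple of 15 and 9 is a multiple of their lcm; here lcm(15, 9) = 15·9/gcd(15, 9) = 135/3 = 45, so 45 ∣ s. Since 3 ∣ 45, it follows that 3 ∣ s.

Not equivalent: only (⇐) holds.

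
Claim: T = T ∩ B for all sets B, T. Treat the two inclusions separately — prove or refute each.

(⊆) This inclusion fails. Take B = ∅, T = {1}; then 1 ∈ T but 1 ∉ T ∩ B.

(⊇) Let x ∈ T ∩ B. Then x ∈ B ∩ T, from which x ∈ T.

The sets are not equal: only the reverse inclusion holds.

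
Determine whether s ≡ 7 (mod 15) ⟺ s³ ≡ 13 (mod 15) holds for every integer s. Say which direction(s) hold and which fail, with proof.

[⇒] Suppose s ≡ 7 (mod 15). Write s = 15j + 7. Then (15j + 7)³ = 3375j³ + 4725j² + 2205j + 343 = 15(225j³ + 315j² + 147j + 22) + 13, so s³ ≡ 13 (mod 15).

[⇐] Conversely, suppose s³ ≡ 13 (mod 15). The only residue r in {0, …, 14} with r³ ≡ 13 (mod 15) is r = 7, so s ≡ 7 (mod 15).

Both directions hold.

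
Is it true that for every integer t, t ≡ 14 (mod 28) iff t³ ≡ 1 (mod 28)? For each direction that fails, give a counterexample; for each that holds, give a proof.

(→) This fails: take t = 14. Then 14 ≡ 14 (mod 28), but 14³ = 2744 ≡ 0 (mod 28), not 1.

(←) This fails: take t = 1. Then 1³ = 1 ≡ 1 (mod 28), yet 1 ≡ 1 (mod 28), not 14.

Neither direction holds.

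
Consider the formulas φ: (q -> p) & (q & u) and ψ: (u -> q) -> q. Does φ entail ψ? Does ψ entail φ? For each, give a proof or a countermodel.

The forward direction holds; the converse fails.

Forward direction. Assume the antecedent. If u is true, (u -> q) -> q reduces to true regardless of the other variables. If u is false, the antecedent cannot hold. Either way (u -> q) -> q holds.

Converse. This fails. Under u = T, p = F, q = F, the left side is false but the right side is true.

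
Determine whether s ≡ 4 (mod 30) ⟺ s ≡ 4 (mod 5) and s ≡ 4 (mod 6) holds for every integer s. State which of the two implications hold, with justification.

Forward direction. Suppose s ≡ 4 (mod 30); write s = 30j + 4. Since 5 ∣ 30, reducing mod 5 gives s ≡ 4 (mod 5); since 6 ∣ 30, reducing mod 6 gives s ≡ 4 (mod 6).

Converse. If s ≡ 4 (mod 5) and s ≡ 4 (mod 6), then by the Chinese remainder theorem s ≡ 4 (mod 30). This is exactly s ≡ 4 (mod 30).

Both directions hold.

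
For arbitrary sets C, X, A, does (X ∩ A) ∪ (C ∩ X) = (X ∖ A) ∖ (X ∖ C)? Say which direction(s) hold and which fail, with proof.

(⊆) This inclusion fails. Take C = ∅, X = {1}, A = {1}; then 1 ∈ (X ∩ A) ∪ (C ∩ X) but 1 ∉ (X ∖ A) ∖ (X ∖ C).

(⊇) Let x ∈ (X ∖ A) ∖ (X ∖ C). Then x ∈ C ∩ X and x ∉ A, from which x ∈ (X ∩ A) ∪ (C ∩ X).

Only the reverse inclusion holds.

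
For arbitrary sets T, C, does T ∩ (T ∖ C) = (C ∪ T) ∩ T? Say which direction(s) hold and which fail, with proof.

(⊆) Let x ∈ T ∩ (T ∖ C). Then x ∈ T and x ∉ C, from which x ∈ (C ∪ T) ∩ T.

(⊇) This inclusion fails. Take T = {1}, C = {1}; then 1 ∈ (C ∪ T) ∩ T but 1 ∉ T ∩ (T ∖ C).

Only the forward inclusion holds.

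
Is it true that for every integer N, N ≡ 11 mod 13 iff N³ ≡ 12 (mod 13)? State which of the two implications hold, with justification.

(⟹) This fails: take N = 11. Then 11 ≡ 11 (mod 13), but 11³ = 1331 ≡ 5 (mod 13), not 12.

(⟸) This fails: take N = 4. Then 4³ = 64 ≡ 12 (mod 13), yet 4 ≡ 4 (mod 13), not 11.

Neither implication holds.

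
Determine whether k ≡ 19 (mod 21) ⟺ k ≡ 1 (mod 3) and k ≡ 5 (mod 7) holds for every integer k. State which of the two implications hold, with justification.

Equivalent; both directions hold.

(⟸) If k ≡ 1 (mod 3) and k ≡ 5 (mod 7), then by the Chinese remainder theorem k ≡ 19 (mod 21). This is exactly k ≡ 19 (mod 21).

(⟹) Suppose k ≡ 19 (mod 21); write k = 21j + 19. Since 3 ∣ 21, reducing mod 3 gives k ≡ 19 ≡ 1 (mod 3); since 7 ∣ 21, reducing mod 7 gives k ≡ 19 ≡ 5 (mod 7).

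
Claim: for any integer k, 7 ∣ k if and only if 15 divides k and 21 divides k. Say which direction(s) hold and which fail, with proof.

Not equivalent: only (⇐) holds.

(←) Suppose 15 ∣ k and 21 ∣ k. Any common multiple of 15 and 21 is a multiple of their lcm; here lcm(15, 21) = 15·21/gcd(15, 21) = 315/3 = 105, so 105 ∣ k. Since 7 ∣ 105, it follows that 7 ∣ k.

(→) This fails: take k = 7. Certainly 7 ∣ 7, but 15 ∤ 7.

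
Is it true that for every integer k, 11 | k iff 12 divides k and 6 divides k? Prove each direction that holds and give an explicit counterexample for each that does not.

(⇒) fails and (⇐) fails.

[⇒] This fails: take k = 11. Certainly 11 ∣ 11, but 12 ∤ 11.

[⇐] This fails: take k = 12. Both 12 ∣ 12 and 6 ∣ 12, yet 12 is not a multiple of 11 (since 12 = 1·11 + 1), so 11 ∤ 12.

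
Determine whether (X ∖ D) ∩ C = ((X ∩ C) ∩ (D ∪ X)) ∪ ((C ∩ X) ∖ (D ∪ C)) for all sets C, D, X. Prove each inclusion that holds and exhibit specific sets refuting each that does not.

Forward inclusion. Let x ∈ (X ∖ D) ∩ C. Then x ∈ C ∩ X and x ∉ D, from which x ∈ ((X ∩ C) ∩ (D ∪ X)) ∪ ((C ∩ X) ∖ (D ∪ C)).

Reverse inclusion. This inclusion fails. Take C = {1}, D = {1}, X = {1}; then 1 ∈ ((X ∩ C) ∩ (D ∪ X)) ∪ ((C ∩ X) ∖ (D ∪ C)) but 1 ∉ (X ∖ D) ∩ C.

(⊆) holds; (⊇) fails.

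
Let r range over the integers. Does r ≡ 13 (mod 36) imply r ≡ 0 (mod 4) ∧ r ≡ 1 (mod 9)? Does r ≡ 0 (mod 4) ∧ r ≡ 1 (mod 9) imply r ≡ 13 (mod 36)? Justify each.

(⇒) fails and (⇐) fails.

[⇒] This fails: r = 13 gives 13 ≡ 13 (mod 36) but 13 ≡ 1 (mod 4), so the conjunction on the right does not hold.

[⇐] This fails: r = 28 satisfies both congruences on the right (28 ≡ 0 mod 4 and 28 ≡ 1 mod 9) yet 28 ≡ 28 (mod 36), not 13.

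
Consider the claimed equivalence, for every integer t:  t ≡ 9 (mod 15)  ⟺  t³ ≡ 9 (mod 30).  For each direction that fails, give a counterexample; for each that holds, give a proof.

The forward direction fails; the converse holds.

Converse. The residues r modulo 30 with r³ ≡ 9 (mod 30) are exactly {9}, and each is ≡ 9 (mod 15).

Forward direction. This fails: take t = 24. Then 24 ≡ 9 (mod 15), but 24³ = 13824 ≡ 24 (mod 30), not 9.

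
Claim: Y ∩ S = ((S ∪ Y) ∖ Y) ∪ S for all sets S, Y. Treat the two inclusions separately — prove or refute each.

The sets are not equal: only the forward inclusion holds.

Forward inclusion. Let x ∈ Y ∩ S. Then x ∈ S ∩ Y, from which x ∈ ((S ∪ Y) ∖ Y) ∪ S.

Reverse inclusion. This inclusion fails. Take S = {1}, Y = ∅; then 1 ∈ ((S ∪ Y) ∖ Y) ∪ S but 1 ∉ Y ∩ S.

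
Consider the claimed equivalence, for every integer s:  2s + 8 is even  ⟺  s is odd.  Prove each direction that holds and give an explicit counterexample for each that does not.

Only the reverse direction holds.

(⟹) This fails: take s = 6. Then 2s + 8 = 20, which is even, yet s = 6 is even, not odd.

(⟸) Suppose s is odd. Since 2 is even, 2s is even for every s, so 2s + 8 has the same parity as 8, which is even. Hence 2s + 8 is even.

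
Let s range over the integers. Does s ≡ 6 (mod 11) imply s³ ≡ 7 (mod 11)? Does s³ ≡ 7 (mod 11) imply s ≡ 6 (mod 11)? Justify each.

Forward direction. Suppose s ≡ 6 (mod 11). Write s = 11j + 6. Then (11j + 6)³ = 1331j³ + 2178j² + 1188j + 216 = 11(121j³ + 198j² + 108j + 19) + 7, so s³ ≡ 7 (mod 11).

Converse. Suppose s³ ≡ 7 (mod 11). The only residue r in {0, …, 10} with r³ ≡ 7 (mod 11) is r = 6, so s ≡ 6 (mod 11).

Equivalent; both directions hold.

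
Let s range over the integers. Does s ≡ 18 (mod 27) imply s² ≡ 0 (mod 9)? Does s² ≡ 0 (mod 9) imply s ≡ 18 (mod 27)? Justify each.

(⇐) This fails: take s = 0. Then 0² = 0 ≡ 0 (mod 9), yet 0 ≡ 0 (mod 27), not 18.

(⇒) Suppose s ≡ 18 (mod 27). Then s² ≡ 18² = 324 (mod 27), and since 9 ∣ 27, also s² ≡ 0 (mod 9).

The forward direction holds; the converse fails.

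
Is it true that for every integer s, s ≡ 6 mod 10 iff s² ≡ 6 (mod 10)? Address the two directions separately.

Only the forward direction holds.

(→) Suppose s ≡ 6 mod 10. Write s = 10j + 6. Then (10j + 6)² = 100j² + 120j + 36 = 10(10j² + 12j + 3) + 6, so s² ≡ 6 (mod 10).

(←) This fails: take s = 4. Then 4² = 16 ≡ 6 (mod 10), yet 4 ≡ 4 (mod 10), not 6.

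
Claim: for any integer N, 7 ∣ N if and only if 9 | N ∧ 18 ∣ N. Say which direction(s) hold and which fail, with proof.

(→) This fails: take N = 7. Certainly 7 ∣ 7, but 9 ∤ 7.

(←) This fails: take N = 18. Both 9 ∣ 18 and 18 ∣ 18, yet 18 is not a multiple of 7 (since 18 = 2·7 + 4), so 7 ∤ 18.

Neither implication holds.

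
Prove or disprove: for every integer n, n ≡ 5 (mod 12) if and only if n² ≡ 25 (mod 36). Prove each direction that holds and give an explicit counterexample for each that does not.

(⇒) fails and (⇐) fails.

Forward direction. This fails: take n = 17. Then 17 ≡ 5 (mod 12), but 17² = 289 ≡ 1 (mod 36), not 25.

Converse. This fails: take n = 13. Then 13² = 169 ≡ 25 (mod 36), yet 13 ≡ 1 (mod 12), not 5.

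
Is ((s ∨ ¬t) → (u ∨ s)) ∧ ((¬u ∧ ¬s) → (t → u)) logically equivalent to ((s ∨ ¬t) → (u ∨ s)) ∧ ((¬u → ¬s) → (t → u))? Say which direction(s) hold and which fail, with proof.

Both directions hold.

(⟹) Assume the antecedent. If s is true, the consequent reduces to true regardless of the other variables. If s is false, the antecedent forces (s = F, t = F, u = T) or (s = F, t = T, u = T), and the consequent holds there. Either way the consequent holds.

(⟸) Assume the antecedent. If s is true, the consequent reduces to true regardless of the other variables. If s is false, the antecedent forces (s = F, t = F, u = T) or (s = F, t = T, u = T), and the consequent holds there. Either way the consequent holds.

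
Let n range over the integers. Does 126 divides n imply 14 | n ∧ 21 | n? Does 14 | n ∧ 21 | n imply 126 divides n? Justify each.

(⇒) holds; (⇐) fails.

(→) If 126 ∣ n, write n = 126q. Since 126 = 9·14, n = 14·(9q), so 14 ∣ n; and since 126 = 6·21, n = 21·(6q), so 21 ∣ n.

(←) This fails: take n = 42. Both 14 ∣ 42 and 21 ∣ 42, yet 42 is not a multiple of 126 (since 42 = 0·126 + 42), so 126 ∤ 42.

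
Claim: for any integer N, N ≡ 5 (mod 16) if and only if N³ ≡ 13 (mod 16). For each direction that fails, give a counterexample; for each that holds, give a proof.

(⟸) Suppose N³ ≡ 13 (mod 16). The only residue r in {0, …, 15} with r³ ≡ 13 (mod 16) is r = 5, so N ≡ 5 (mod 16).

(⟹) Suppose N ≡ 5 (mod 16). Write N = 16j + 5. Then (16j + 5)³ = 4096j³ + 3840j² + 1200j + 125 = 16(256j³ + 240j² + 75j + 7) + 13, so N³ ≡ 13 (mod 16).

The biconditional holds.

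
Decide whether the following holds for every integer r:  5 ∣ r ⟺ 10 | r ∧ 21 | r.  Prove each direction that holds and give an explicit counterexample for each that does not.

(⇒) fails; (⇐) holds.

Forward direction. This fails: take r = 5. Certainly 5 ∣ 5, but 10 ∤ 5.

Converse. Suppose 10 ∣ r and 21 ∣ r. Any common multiple of 10 and 21 is a multiple of their lcm; here gcd(10, 21) = 1, so lcm(10, 21) = 10·21 = 210, so 210 ∣ r. Since 5 ∣ 210, it follows that 5 ∣ r.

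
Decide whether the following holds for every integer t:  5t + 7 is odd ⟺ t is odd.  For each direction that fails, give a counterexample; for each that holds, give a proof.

[⇒] This fails: t = 6 gives 5t + 7 = 37, which is odd, but 6 is even, not odd.

[⇐] This also fails: t = 7 is odd, but 5t + 7 = 42 is even, not odd.

Neither direction holds.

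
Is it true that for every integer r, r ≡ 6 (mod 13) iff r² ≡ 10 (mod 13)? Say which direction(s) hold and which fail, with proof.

(⇒) Suppose r ≡ 6 (mod 13). Write r = 13j + 6. Then (13j + 6)² = 169j² + 156j + 36 = 13(13j² + 12j + 2) + 10, so r² ≡ 10 (mod 13).

(⇐) This fails: take r = 7. Then 7² = 49 ≡ 10 (mod 13), yet 7 ≡ 7 (mod 13), not 6.

Only the forward implication holds.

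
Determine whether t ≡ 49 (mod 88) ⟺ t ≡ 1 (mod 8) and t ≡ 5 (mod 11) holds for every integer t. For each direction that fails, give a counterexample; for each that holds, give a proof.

Both directions hold.

(⟸) If t ≡ 1 (mod 8) and t ≡ 5 (mod 11), then by the Chinese remainder theorem t ≡ 49 (mod 88). This is exactly t ≡ 49 (mod 88).

(⟹) Suppose t ≡ 49 (mod 88); write t = 88j + 49. Since 8 ∣ 88, reducing mod 8 gives t ≡ 49 ≡ 1 (mod 8); since 11 ∣ 88, reducing mod 11 gives t ≡ 49 ≡ 5 (mod 11).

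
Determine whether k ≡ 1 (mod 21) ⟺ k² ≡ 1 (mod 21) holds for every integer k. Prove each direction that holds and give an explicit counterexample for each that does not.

(⇒) Suppose k ≡ 1 (mod 21). Write k = 21j + 1. Then (21j + 1)² = 441j² + 42j + 1 = 21(21j² + 2j) + 1, so k² ≡ 1 (mod 21).

(⇐) This fails: take k = 8. Then 8² = 64 ≡ 1 (mod 21), yet 8 ≡ 8 (mod 21), not 1.

The forward direction holds; the converse fails.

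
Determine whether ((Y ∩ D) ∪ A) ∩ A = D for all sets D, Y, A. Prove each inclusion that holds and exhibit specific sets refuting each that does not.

Neither inclusion holds.

Forward inclusion. This inclusion fails. Take D = ∅, Y = ∅, A = {1}; then 1 ∈ ((Y ∩ D) ∪ A) ∩ A but 1 ∉ D.

Reverse inclusion. This inclusion fails. Take D = {1}, Y = ∅, A = ∅; then 1 ∈ D but 1 ∉ ((Y ∩ D) ∪ A) ∩ A.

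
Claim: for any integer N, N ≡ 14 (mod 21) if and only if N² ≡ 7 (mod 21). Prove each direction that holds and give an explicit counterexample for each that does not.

(→) Suppose N ≡ 14 (mod 21). Write N = 21j + 14. Then (21j + 14)² = 441j² + 588j + 196 = 21(21j² + 28j + 9) + 7, so N² ≡ 7 (mod 21).

(←) This fails: take N = 7. Then 7² = 49 ≡ 7 (mod 21), yet 7 ≡ 7 (mod 21), not 14.

Only the forward direction holds.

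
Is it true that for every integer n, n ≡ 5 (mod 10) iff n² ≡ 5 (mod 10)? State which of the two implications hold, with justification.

(⟹) Suppose n ≡ 5 (mod 10). Write n = 10j + 5. Then (10j + 5)² = 100j² + 100j + 25 = 10(10j² + 10j + 2) + 5, so n² ≡ 5 (mod 10).

(⟸) For the converse, argue contrapositively. If n ≢ 5 (mod 10), then n is congruent to one of 0, 1, 2, 3, 4, 6, 7, 8, 9 modulo 10, and these give n² ≡ 0, 1, 4, 9, 6, 6, 9, 4, 1 respectively — never 5.

Both directions hold; the statement is true.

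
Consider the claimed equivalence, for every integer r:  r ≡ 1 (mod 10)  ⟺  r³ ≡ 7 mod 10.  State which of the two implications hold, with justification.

Both directions fail.

(⇒) This fails: take r = 1. Then 1 ≡ 1 (mod 10), but 1³ = 1 ≡ 1 (mod 10), not 7.

(⇐) This fails: take r = 3. Then 3³ = 27 ≡ 7 (mod 10), yet 3 ≡ 3 (mod 10), not 1.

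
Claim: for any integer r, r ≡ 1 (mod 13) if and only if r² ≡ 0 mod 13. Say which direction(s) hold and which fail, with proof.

(⇒) This fails: take r = 1. Then 1 ≡ 1 (mod 13), but 1² = 1 ≡ 1 (mod 13), not 0.

(⇐) This fails: take r = 0. Then 0² = 0 ≡ 0 (mod 13), yet 0 ≡ 0 (mod 13), not 1.

Neither direction holds.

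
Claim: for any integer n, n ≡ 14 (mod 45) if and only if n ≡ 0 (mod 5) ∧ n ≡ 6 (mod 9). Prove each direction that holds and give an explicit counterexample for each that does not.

(⟹) This fails: n = 14 gives 14 ≡ 14 (mod 45) but 14 ≡ 4 (mod 5), so the conjunction on the right does not hold.

(⟸) This fails: n = 15 satisfies both congruences on the right (15 ≡ 0 mod 5 and 15 ≡ 6 mod 9) yet 15 ≡ 15 (mod 45), not 14.

Neither implication holds.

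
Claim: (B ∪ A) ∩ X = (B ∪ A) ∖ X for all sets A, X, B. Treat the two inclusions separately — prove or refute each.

(⟹) This inclusion fails. Take A = {1}, X = {1}, B = ∅; then 1 ∈ (B ∪ A) ∩ X but 1 ∉ (B ∪ A) ∖ X.

(⟸) This inclusion fails. Take A = {1}, X = ∅, B = ∅; then 1 ∈ (B ∪ A) ∖ X but 1 ∉ (B ∪ A) ∩ X.

Both inclusions fail.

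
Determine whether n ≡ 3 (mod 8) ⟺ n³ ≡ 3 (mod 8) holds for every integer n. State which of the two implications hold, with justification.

Forward direction. Suppose n ≡ 3 (mod 8). Write n = 8j + 3. Then (8j + 3)³ = 512j³ + 576j² + 216j + 27 = 8(64j³ + 72j² + 27j + 3) + 3, so n³ ≡ 3 (mod 8).

Converse. Suppose n³ ≡ 3 (mod 8). The only residue r in {0, …, 7} with r³ ≡ 3 (mod 8) is r = 3, so n ≡ 3 (mod 8).

Both directions hold; the statement is true.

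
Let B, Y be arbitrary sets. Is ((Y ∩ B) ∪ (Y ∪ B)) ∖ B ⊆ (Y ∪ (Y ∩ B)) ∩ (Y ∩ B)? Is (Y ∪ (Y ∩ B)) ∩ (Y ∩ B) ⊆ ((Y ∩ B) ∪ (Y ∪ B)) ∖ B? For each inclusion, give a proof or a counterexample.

(⊆) This inclusion fails. Take B = ∅, Y = {1}; then 1 ∈ ((Y ∩ B) ∪ (Y ∪ B)) ∖ B but 1 ∉ (Y ∪ (Y ∩ B)) ∩ (Y ∩ B).

(⊇) This inclusion fails. Take B = {1}, Y = {1}; then 1 ∈ (Y ∪ (Y ∩ B)) ∩ (Y ∩ B) but 1 ∉ ((Y ∩ B) ∪ (Y ∪ B)) ∖ B.

Both inclusions fail.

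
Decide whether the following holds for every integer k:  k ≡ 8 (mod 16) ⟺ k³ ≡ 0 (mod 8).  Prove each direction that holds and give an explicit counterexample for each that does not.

Only the forward implication holds.

(→) Suppose k ≡ 8 (mod 16). Then k³ ≡ 8³ = 512 (mod 16), and since 8 ∣ 16, also k³ ≡ 0 (mod 8).

(←) This fails: take k = 0. Then 0³ = 0 ≡ 0 (mod 8), yet 0 ≡ 0 (mod 16), not 8.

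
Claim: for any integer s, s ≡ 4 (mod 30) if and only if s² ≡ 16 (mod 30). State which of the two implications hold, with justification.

Only the forward implication holds.

(⟹) Suppose s ≡ 4 (mod 30). Write s = 30j + 4. Then (30j + 4)² = 900j² + 240j + 16 = 30(30j² + 8j) + 16, so s² ≡ 16 (mod 30).

(⟸) This fails: take s = 14. Then 14² = 196 ≡ 16 (mod 30), yet 14 ≡ 14 (mod 30), not 4.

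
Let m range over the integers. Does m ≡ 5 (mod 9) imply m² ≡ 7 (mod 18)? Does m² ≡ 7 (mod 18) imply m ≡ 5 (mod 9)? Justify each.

(⟹) This fails: take m = 14. Then 14 ≡ 5 (mod 9), but 14² = 196 ≡ 16 (mod 18), not 7.

(⟸) This fails: take m = 13. Then 13² = 169 ≡ 7 (mod 18), yet 13 ≡ 4 (mod 9), not 5.

Both directions fail.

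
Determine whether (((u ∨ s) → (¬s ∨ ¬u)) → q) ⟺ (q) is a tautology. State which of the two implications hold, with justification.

Only the reverse direction holds.

(⟹) This fails. Under u = T, s = T, q = F, the left side is true but the right side is false.

(⟸) Assume the antecedent. If u is true, the antecedent forces (u = T, s = F, q = T) or (u = T, s = T, q = T), and ((u ∨ s) → (¬s ∨ ¬u)) → q holds there. If u is false, the antecedent forces (u = F, s = F, q = T) or (u = F, s = T, q = T), and ((u ∨ s) → (¬s ∨ ¬u)) → q holds there. Either way ((u ∨ s) → (¬s ∨ ¬u)) → q holds.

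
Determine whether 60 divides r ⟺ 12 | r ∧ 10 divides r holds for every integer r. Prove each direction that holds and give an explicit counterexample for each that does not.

[⇒] If 60 ∣ r, write r = 60q. Since 60 = 5·12, r = 12·(5q), so 12 ∣ r; and since 60 = 6·10, r = 10·(6q), so 10 ∣ r.

[⇐] Suppose 12 ∣ r and 10 ∣ r. Any common multiple of 12 and 10 is a multiple of their lcm; here lcm(12, 10) = 12·10/gcd(12, 10) = 120/2 = 60, so 60 ∣ r.

The biconditional holds.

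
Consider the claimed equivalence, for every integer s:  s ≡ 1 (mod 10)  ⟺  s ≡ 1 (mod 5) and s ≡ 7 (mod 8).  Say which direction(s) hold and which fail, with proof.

(⇒) fails; (⇐) holds.

(⇒) This fails: s = 1 gives 1 ≡ 1 (mod 10) but 1 ≡ 1 (mod 8), so the conjunction on the right does not hold.

(⇐) Conversely, if s ≡ 1 (mod 5) and s ≡ 7 (mod 8), then by the Chinese remainder theorem s ≡ 31 (mod 40). Since 31 ≡ 1 (mod 10) and 10 ∣ 40, we get s ≡ 1 (mod 10).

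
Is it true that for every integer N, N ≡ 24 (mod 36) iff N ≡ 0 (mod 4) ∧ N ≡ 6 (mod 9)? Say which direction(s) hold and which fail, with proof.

(→) Suppose N ≡ 24 (mod 36); write N = 36j + 24. Since 4 ∣ 36, reducing mod 4 gives N ≡ 24 ≡ 0 (mod 4); since 9 ∣ 36, reducing mod 9 gives N ≡ 24 ≡ 6 (mod 9).

(←) Conversely, if N ≡ 0 (mod 4) and N ≡ 6 (mod 9), then by the Chinese remainder theorem N ≡ 24 (mod 36). This is exactly N ≡ 24 (mod 36).

Both directions hold.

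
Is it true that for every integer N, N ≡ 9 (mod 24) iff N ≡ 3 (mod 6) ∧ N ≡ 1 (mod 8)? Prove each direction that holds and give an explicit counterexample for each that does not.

[⇒] Suppose N ≡ 9 (mod 24); write N = 24j + 9. Since 6 ∣ 24, reducing mod 6 gives N ≡ 9 ≡ 3 (mod 6); since 8 ∣ 24, reducing mod 8 gives N ≡ 9 ≡ 1 (mod 8).

[⇐] Conversely, if N ≡ 3 (mod 6) and N ≡ 1 (mod 8), then by the Chinese remainder theorem N ≡ 9 (mod 24). This is exactly N ≡ 9 (mod 24).

The biconditional holds.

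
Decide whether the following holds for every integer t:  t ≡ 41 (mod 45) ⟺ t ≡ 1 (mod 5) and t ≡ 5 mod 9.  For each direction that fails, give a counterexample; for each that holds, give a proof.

Equivalent; both directions hold.

(→) Suppose t ≡ 41 (mod 45); write t = 45j + 41. Since 5 ∣ 45, reducing mod 5 gives t ≡ 41 ≡ 1 (mod 5); since 9 ∣ 45, reducing mod 9 gives t ≡ 41 ≡ 5 (mod 9).

(←) Conversely, if t ≡ 1 (mod 5) and t ≡ 5 (mod 9), then by the Chinese remainder theorem t ≡ 41 (mod 45). This is exactly t ≡ 41 (mod 45).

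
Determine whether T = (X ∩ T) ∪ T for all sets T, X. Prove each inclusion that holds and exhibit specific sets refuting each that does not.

(⟹) Let x ∈ T. Then either x ∈ T and x ∉ X; or x ∈ T ∩ X. In each case x ∈ (X ∩ T) ∪ T, so T ⊆ (X ∩ T) ∪ T.

(⟸) Let x ∈ (X ∩ T) ∪ T. Then either x ∈ T and x ∉ X; or x ∈ T ∩ X. In each case x ∈ T, so (X ∩ T) ∪ T ⊆ T.

Both inclusions hold.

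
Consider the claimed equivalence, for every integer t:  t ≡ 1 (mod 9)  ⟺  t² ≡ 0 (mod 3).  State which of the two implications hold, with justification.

(⇒) This fails: take t = 1. Then 1 ≡ 1 (mod 9), but 1² = 1 ≡ 1 (mod 3), not 0.

(⇐) This fails: take t = 0. Then 0² = 0 ≡ 0 (mod 3), yet 0 ≡ 0 (mod 9), not 1.

Neither direction holds.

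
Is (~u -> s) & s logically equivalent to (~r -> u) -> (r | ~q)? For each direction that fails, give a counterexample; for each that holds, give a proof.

Neither implication holds.

(⇒) This fails. Under u = T, q = T, s = T, r = F, the left side is true but the right side is false.

(⇐) This fails. Under u = F, q = F, s = F, r = F, the left side is false but the right side is true.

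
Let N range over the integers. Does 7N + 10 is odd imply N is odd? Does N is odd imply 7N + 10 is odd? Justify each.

(⇒) Suppose 7N + 10 is odd. Since 7 is odd, 7N and N have the same parity, so 7N + 10 ≡ N + 10 (mod 2). As 10 is even, 7N + 10 is odd exactly when N is odd. Thus N is odd.

(⇐) Conversely, suppose N is odd; write N = 2j + 1. Then 7N + 10 = 7·(2j + 1) + 10 = 2·7j + 17, which is odd.

Both directions hold; the statement is true.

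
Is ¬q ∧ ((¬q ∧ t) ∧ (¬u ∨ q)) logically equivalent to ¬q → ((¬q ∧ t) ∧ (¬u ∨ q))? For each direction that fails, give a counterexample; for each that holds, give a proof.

(⇒) Assume the antecedent. If q is true, the antecedent cannot hold. If q is false, the antecedent forces (q = F, u = F, t = T), and ¬q → ((¬q ∧ t) ∧ (¬u ∨ q)) holds there. Either way ¬q → ((¬q ∧ t) ∧ (¬u ∨ q)) holds.

(⇐) This fails. Under q = T, u = F, t = F, the left side is false but the right side is true.

The forward direction holds; the converse fails.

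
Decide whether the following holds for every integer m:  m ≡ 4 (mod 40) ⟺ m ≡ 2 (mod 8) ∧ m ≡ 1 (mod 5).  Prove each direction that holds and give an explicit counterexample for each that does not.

(⇒) This fails: m = 4 gives 4 ≡ 4 (mod 40) but 4 ≡ 4 (mod 8), so the conjunction on the right does not hold.

(⇐) This fails: m = 26 satisfies both congruences on the right (26 ≡ 2 mod 8 and 26 ≡ 1 mod 5) yet 26 ≡ 26 (mod 40), not 4.

Neither implication holds.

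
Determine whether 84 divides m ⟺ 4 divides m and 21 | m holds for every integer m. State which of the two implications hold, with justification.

The biconditional holds.

[⇐] Suppose 4 ∣ m and 21 ∣ m. Any common multiple of 4 and 21 is a multiple of their lcm; here gcd(4, 21) = 1, so lcm(4, 21) = 4·21 = 84, so 84 ∣ m.

[⇒] If 84 ∣ m, write m = 84q. Since 84 = 21·4, m = 4·(21q), so 4 ∣ m; and since 84 = 4·21, m = 21·(4q), so 21 ∣ m.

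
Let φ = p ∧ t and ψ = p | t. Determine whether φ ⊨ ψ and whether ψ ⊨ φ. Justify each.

[⇒] Assume the antecedent. If t is true, p | t reduces to true regardless of the other variables. If t is false, the antecedent cannot hold. Either way p | t holds.

[⇐] This fails. Under t = T, p = F, the left side is false but the right side is true.

(⇒) holds; (⇐) fails.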